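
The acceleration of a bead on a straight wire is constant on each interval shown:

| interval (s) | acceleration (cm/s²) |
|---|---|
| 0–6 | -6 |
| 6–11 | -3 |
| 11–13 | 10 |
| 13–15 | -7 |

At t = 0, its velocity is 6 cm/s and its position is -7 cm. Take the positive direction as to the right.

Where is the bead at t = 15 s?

On each constant-a segment, Δv = aΔt and Δx = v₀Δt + ½aΔt²; chain segment to segment.
0–6 s: v starts 6 cm/s; Δx = 6·6 + ½·-6·6² = -72 cm; v ends -30 cm/s.
6–11 s: v starts -30 cm/s; Δx = -30·5 + ½·-3·5² = -187.5 cm; v ends -45 cm/s.
11–13 s: v starts -45 cm/s; Δx = -45·2 + ½·10·2² = -70 cm; v ends -25 cm/s.
13–15 s: v starts -25 cm/s; Δx = -25·2 + ½·-7·2² = -64 cm; v ends -39 cm/s.
x(15) = -7 + Σ Δx = -400.5 cm.

-400.5 cm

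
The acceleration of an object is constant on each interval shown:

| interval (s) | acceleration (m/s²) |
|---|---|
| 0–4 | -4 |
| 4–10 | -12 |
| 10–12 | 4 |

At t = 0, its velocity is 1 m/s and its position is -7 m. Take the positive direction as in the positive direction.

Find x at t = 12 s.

-507 m

On each constant-a segment, Δv = aΔt and Δx = v₀Δt + ½aΔt²; chain segment to segment.
0–4 s: v starts 1 m/s; Δx = 1·4 + ½·-4·4² = -28 m; v ends -15 m/s.
4–10 s: v starts -15 m/s; Δx = -15·6 + ½·-12·6² = -306 m; v ends -87 m/s.
10–12 s: v starts -87 m/s; Δx = -87·2 + ½·4·2² = -166 m; v ends -79 m/s.
x(12) = -7 + Σ Δx = -507 m.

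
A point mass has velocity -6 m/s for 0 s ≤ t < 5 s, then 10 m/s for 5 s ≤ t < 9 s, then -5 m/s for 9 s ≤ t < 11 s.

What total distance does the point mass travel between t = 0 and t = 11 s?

80 m

Total distance travelled is ∫|v| dt — sum the magnitudes of each area piece.
0–5 s: |-6| × 5 = 30 m
5–9 s: |10| × 4 = 40 m
9–11 s: |-5| × 2 = 10 m
Total distance = 80 m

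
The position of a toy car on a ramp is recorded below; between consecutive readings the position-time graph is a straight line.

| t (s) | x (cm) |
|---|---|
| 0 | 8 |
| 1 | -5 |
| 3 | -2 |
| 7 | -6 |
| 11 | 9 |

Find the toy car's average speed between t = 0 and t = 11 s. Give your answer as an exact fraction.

Average speed = (total path length)/(elapsed time); on a piecewise-linear x-t graph the path length is Σ|Δx|.
0–1 s: |Δx| = |-5 − 8| = 13 cm
1–3 s: |Δx| = |-2 − -5| = 3 cm
3–7 s: |Δx| = |-6 − -2| = 4 cm
7–11 s: |Δx| = |9 − -6| = 15 cm
Total path = 35 cm; average speed = 35/11 = 35/11 cm/s.

35/11 cm/s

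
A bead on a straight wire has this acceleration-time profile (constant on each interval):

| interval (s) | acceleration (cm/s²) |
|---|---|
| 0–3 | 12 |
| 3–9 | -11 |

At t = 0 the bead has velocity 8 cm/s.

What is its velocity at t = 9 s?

Δv equals the area under the a-t graph; then v = v₀ + Δv.
0–3 s: 12 × 3 = 36 cm/s
3–9 s: -11 × 6 = -66 cm/s
Δv = -30 cm/s, so v(9) = 8 + (-30) = -22 cm/s.

-22 cm/s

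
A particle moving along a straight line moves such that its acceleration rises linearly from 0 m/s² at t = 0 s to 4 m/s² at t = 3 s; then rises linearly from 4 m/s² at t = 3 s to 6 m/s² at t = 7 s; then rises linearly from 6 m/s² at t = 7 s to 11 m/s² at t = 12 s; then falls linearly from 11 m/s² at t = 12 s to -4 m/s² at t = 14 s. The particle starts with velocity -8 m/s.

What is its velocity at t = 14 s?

Δv equals the area under the a-t graph; then v = v₀ + Δv.
0–3 s: ½(0 + 4)(3) = 6 m/s
3–7 s: ½(4 + 6)(4) = 20 m/s
7–12 s: ½(6 + 11)(5) = 42.5 m/s
12–14 s: ½(11 + -4)(2) = 7 m/s
Δv = 75.5 m/s, so v(14) = -8 + (75.5) = 67.5 m/s.

67.5 m/s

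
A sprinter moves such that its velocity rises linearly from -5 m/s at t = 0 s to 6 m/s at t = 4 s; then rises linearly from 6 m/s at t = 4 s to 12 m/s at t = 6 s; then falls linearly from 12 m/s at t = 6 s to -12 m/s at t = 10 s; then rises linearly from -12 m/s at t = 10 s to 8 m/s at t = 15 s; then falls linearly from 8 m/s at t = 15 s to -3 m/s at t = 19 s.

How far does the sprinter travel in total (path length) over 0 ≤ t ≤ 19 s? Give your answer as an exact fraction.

Distance (not displacement) is the total path length: add the absolute areas under v-t.
0–4 s: v = 0 at t = 20/11 s; triangle areas 50/11 + 72/11 = 122/11 m
4–6 s: |½(6 + 12)(2)| = 18 m
6–10 s: v = 0 at t = 8 s; triangle areas 12 + 12 = 24 m
10–15 s: v = 0 at t = 13 s; triangle areas 18 + 8 = 26 m
15–19 s: v = 0 at t = 197/11 s; triangle areas 128/11 + 18/11 = 146/11 m
Total distance = 1016/11 m

1016/11 m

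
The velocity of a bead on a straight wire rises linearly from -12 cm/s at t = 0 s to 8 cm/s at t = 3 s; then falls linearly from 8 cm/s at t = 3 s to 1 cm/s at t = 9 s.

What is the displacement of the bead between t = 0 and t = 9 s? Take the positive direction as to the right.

Displacement is the signed area under the v-t curve.
0–3 s: ½(-12 + 8)(3) = -6 cm
3–9 s: ½(8 + 1)(6) = 27 cm
Net displacement = 21 cm

21 cm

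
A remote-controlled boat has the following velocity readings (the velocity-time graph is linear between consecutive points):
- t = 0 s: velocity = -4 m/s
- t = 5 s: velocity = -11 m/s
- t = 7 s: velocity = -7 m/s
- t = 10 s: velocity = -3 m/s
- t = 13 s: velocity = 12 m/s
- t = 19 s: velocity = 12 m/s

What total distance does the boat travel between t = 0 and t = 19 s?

157.8 m

Distance (not displacement) is the total path length: add the absolute areas under v-t.
0–5 s: |½(-4 + -11)(5)| = 37.5 m
5–7 s: |½(-11 + -7)(2)| = 18 m
7–10 s: |½(-7 + -3)(3)| = 15 m
10–13 s: v = 0 at t = 10.6 s; triangle areas 0.9 + 14.4 = 15.3 m
13–19 s: |12| × 6 = 72 m
Total distance = 157.8 m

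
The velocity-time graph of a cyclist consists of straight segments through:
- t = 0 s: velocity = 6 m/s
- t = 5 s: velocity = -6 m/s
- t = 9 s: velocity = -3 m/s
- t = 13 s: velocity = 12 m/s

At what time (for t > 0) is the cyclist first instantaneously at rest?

v changes sign on 0–5 s (from 6 to -6); the graph is linear there, so v = 0 at t = 0 + (-6)·(5 − 0)/(-6 − 6) = 2.5 s.

t = 2.5 s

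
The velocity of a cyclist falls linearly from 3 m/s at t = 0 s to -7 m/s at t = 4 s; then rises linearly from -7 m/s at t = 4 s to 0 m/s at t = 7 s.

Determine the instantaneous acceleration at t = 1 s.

Acceleration is the slope of the v-t graph on 0–4 s: (-7 − 3)/(4 − 0) = -2.5 m/s².

-2.5 m/s²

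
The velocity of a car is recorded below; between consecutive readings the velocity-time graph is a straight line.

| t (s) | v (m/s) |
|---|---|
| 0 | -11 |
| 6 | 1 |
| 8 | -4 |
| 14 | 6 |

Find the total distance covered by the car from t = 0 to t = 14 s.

49.5 m

Distance (not displacement) is the total path length: add the absolute areas under v-t.
0–6 s: v = 0 at t = 5.5 s; triangle areas 30.25 + 0.25 = 30.5 m
6–8 s: v = 0 at t = 6.4 s; triangle areas 0.2 + 3.2 = 3.4 m
8–14 s: v = 0 at t = 10.4 s; triangle areas 4.8 + 10.8 = 15.6 m
Total distance = 49.5 m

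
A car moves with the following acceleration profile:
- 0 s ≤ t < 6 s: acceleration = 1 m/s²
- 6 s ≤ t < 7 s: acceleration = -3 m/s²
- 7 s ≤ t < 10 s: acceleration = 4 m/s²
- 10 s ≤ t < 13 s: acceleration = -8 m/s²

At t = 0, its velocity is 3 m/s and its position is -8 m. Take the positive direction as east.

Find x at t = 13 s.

89.5 m

On each constant-a segment, Δv = aΔt and Δx = v₀Δt + ½aΔt²; chain segment to segment.
0–6 s: v starts 3 m/s; Δx = 3·6 + ½·1·6² = 36 m; v ends 9 m/s.
6–7 s: v starts 9 m/s; Δx = 9·1 + ½·-3·1² = 7.5 m; v ends 6 m/s.
7–10 s: v starts 6 m/s; Δx = 6·3 + ½·4·3² = 36 m; v ends 18 m/s.
10–13 s: v starts 18 m/s; Δx = 18·3 + ½·-8·3² = 18 m; v ends -6 m/s.
x(13) = -8 + Σ Δx = 89.5 m.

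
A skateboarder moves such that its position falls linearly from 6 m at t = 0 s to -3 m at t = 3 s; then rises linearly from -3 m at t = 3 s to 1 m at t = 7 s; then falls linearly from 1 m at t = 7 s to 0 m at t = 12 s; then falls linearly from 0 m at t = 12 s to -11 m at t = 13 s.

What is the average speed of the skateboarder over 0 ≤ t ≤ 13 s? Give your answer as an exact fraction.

Average speed = (total path length)/(elapsed time); on a piecewise-linear x-t graph the path length is Σ|Δx|.
0–3 s: |Δx| = |-3 − 6| = 9 m
3–7 s: |Δx| = |1 − -3| = 4 m
7–12 s: |Δx| = |0 − 1| = 1 m
12–13 s: |Δx| = |-11 − 0| = 11 m
Total path = 25 m; average speed = 25/13 = 25/13 m/s.

25/13 m/s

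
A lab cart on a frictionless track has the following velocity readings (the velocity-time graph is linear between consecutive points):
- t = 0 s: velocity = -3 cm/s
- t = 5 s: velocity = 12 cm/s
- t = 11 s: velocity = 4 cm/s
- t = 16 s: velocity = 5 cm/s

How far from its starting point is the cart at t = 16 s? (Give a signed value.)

93 cm

Net displacement equals the area under the velocity-time graph (areas below the axis count negative).
0–5 s: ½(-3 + 12)(5) = 22.5 cm
5–11 s: ½(12 + 4)(6) = 48 cm
11–16 s: ½(4 + 5)(5) = 22.5 cm
Net displacement = 93 cm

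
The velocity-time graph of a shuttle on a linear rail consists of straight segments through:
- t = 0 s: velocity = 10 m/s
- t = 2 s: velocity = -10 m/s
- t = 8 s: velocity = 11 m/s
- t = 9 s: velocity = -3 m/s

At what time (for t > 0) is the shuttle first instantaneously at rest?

t = 1 s

v changes sign on 0–2 s (from 10 to -10); the graph is linear there, so v = 0 at t = 0 + (-10)·(2 − 0)/(-10 − 10) = 1 s.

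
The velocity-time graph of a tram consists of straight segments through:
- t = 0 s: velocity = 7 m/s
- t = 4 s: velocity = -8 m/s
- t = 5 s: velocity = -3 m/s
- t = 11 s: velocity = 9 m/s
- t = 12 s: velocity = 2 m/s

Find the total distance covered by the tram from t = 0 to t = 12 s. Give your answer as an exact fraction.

1457/30 m

Total distance travelled is ∫|v| dt — sum the magnitudes of each area piece.
0–4 s: v = 0 at t = 28/15 s; triangle areas 98/15 + 128/15 = 226/15 m
4–5 s: |½(-8 + -3)(1)| = 5.5 m
5–11 s: v = 0 at t = 6.5 s; triangle areas 2.25 + 20.25 = 22.5 m
11–12 s: |½(9 + 2)(1)| = 5.5 m
Total distance = 1457/30 m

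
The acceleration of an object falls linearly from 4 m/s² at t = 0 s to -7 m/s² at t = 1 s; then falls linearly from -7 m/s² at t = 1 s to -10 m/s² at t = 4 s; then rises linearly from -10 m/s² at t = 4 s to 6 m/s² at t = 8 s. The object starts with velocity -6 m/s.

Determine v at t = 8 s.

Δv equals the area under the a-t graph; then v = v₀ + Δv.
0–1 s: ½(4 + -7)(1) = -1.5 m/s
1–4 s: ½(-7 + -10)(3) = -25.5 m/s
4–8 s: ½(-10 + 6)(4) = -8 m/s
Δv = -35 m/s, so v(8) = -6 + (-35) = -41 m/s.

-41 m/s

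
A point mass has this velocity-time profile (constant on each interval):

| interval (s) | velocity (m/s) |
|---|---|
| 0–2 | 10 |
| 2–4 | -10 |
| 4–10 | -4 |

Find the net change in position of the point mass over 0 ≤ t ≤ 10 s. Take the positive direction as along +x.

Net displacement equals the area under the velocity-time graph (areas below the axis count negative).
0–2 s: 10 × 2 = 20 m
2–4 s: -10 × 2 = -20 m
4–10 s: -4 × 6 = -24 m
Net displacement = -24 m

-24 m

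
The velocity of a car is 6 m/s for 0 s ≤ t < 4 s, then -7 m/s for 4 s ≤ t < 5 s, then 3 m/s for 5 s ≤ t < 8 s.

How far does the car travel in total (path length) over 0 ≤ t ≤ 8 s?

Distance (not displacement) is the total path length: add the absolute areas under v-t.
0–4 s: |6| × 4 = 24 m
4–5 s: |-7| × 1 = 7 m
5–8 s: |3| × 3 = 9 m
Total distance = 40 m

40 m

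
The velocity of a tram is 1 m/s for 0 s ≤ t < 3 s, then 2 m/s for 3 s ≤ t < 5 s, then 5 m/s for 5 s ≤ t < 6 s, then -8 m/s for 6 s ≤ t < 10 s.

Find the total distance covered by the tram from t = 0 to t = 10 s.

Distance (not displacement) is the total path length: add the absolute areas under v-t.
0–3 s: |1| × 3 = 3 m
3–5 s: |2| × 2 = 4 m
5–6 s: |5| × 1 = 5 m
6–10 s: |-8| × 4 = 32 m
Total distance = 44 m

44 m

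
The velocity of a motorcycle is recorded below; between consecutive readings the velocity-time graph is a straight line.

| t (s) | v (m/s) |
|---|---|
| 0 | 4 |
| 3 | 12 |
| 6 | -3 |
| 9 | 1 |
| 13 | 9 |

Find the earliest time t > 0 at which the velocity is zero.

t = 5.4 s

v changes sign on 3–6 s (from 12 to -3); the graph is linear there, so v = 0 at t = 3 + (-12)·(6 − 3)/(-3 − 12) = 5.4 s.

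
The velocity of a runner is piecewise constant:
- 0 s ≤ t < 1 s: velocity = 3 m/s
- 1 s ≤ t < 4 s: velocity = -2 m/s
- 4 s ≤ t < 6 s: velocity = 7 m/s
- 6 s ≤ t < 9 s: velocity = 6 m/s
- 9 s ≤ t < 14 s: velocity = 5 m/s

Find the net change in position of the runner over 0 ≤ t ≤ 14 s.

54 m

Displacement is the signed area under the v-t curve.
0–1 s: 3 × 1 = 3 m
1–4 s: -2 × 3 = -6 m
4–6 s: 7 × 2 = 14 m
6–9 s: 6 × 3 = 18 m
9–14 s: 5 × 5 = 25 m
Net displacement = 54 m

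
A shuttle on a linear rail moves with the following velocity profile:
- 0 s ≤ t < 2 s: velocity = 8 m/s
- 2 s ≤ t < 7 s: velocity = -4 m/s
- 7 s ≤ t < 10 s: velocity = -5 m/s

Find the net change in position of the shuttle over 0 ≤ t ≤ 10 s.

-19 m

Displacement is the signed area under the v-t curve.
0–2 s: 8 × 2 = 16 m
2–7 s: -4 × 5 = -20 m
7–10 s: -5 × 3 = -15 m
Net displacement = -19 m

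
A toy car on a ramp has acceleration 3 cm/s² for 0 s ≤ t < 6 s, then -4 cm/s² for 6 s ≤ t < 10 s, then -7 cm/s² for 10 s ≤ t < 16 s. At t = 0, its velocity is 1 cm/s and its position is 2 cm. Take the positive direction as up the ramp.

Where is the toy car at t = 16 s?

On each constant-a segment, Δv = aΔt and Δx = v₀Δt + ½aΔt²; chain segment to segment.
0–6 s: v starts 1 cm/s; Δx = 1·6 + ½·3·6² = 60 cm; v ends 19 cm/s.
6–10 s: v starts 19 cm/s; Δx = 19·4 + ½·-4·4² = 44 cm; v ends 3 cm/s.
10–16 s: v starts 3 cm/s; Δx = 3·6 + ½·-7·6² = -108 cm; v ends -39 cm/s.
x(16) = 2 + Σ Δx = -2 cm.

-2 cm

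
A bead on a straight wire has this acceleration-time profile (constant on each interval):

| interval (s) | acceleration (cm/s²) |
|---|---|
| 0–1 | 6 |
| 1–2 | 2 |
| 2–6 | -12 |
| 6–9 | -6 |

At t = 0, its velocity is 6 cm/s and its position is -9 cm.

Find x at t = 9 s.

-156 cm

On each constant-a segment, Δv = aΔt and Δx = v₀Δt + ½aΔt²; chain segment to segment.
0–1 s: v starts 6 cm/s; Δx = 6·1 + ½·6·1² = 9 cm; v ends 12 cm/s.
1–2 s: v starts 12 cm/s; Δx = 12·1 + ½·2·1² = 13 cm; v ends 14 cm/s.
2–6 s: v starts 14 cm/s; Δx = 14·4 + ½·-12·4² = -40 cm; v ends -34 cm/s.
6–9 s: v starts -34 cm/s; Δx = -34·3 + ½·-6·3² = -129 cm; v ends -52 cm/s.
x(9) = -9 + Σ Δx = -156 cm.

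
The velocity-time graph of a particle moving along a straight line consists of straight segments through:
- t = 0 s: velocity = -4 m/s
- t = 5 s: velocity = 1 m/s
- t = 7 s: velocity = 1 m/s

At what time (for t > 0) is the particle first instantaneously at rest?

t = 4 s

v changes sign on 0–5 s (from -4 to 1); the graph is linear there, so v = 0 at t = 0 + (4)·(5 − 0)/(1 − -4) = 4 s.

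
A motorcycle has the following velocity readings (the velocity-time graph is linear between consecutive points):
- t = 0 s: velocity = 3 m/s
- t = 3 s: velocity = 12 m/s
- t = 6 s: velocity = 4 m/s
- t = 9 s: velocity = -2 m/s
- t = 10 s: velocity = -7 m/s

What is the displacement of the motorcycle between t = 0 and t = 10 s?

45 m

Displacement is the signed area under the v-t curve.
0–3 s: ½(3 + 12)(3) = 22.5 m
3–6 s: ½(12 + 4)(3) = 24 m
6–9 s: ½(4 + -2)(3) = 3 m
9–10 s: ½(-2 + -7)(1) = -4.5 m
Net displacement = 45 m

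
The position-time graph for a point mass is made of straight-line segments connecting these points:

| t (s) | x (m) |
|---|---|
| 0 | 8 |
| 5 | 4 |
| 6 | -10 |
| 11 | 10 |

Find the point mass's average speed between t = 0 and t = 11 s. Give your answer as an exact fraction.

38/11 m/s

Average speed = (total path length)/(elapsed time); on a piecewise-linear x-t graph the path length is Σ|Δx|.
0–5 s: |Δx| = |4 − 8| = 4 m
5–6 s: |Δx| = |-10 − 4| = 14 m
6–11 s: |Δx| = |10 − -10| = 20 m
Total path = 38 m; average speed = 38/11 = 38/11 m/s.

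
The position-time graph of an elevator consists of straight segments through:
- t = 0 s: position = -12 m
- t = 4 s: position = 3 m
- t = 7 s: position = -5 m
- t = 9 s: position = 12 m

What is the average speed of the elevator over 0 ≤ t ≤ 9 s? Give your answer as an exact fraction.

40/9 m/s

Average speed = (total path length)/(elapsed time); on a piecewise-linear x-t graph the path length is Σ|Δx|.
0–4 s: |Δx| = |3 − -12| = 15 m
4–7 s: |Δx| = |-5 − 3| = 8 m
7–9 s: |Δx| = |12 − -5| = 17 m
Total path = 40 m; average speed = 40/9 = 40/9 m/s.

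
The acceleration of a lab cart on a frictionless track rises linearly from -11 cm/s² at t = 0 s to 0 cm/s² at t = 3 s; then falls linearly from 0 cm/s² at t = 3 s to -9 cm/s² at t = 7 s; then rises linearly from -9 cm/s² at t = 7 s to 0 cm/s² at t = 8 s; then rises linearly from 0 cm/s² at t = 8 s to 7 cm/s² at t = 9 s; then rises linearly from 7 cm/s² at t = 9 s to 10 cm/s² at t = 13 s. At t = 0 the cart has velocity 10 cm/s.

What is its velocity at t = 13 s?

8.5 cm/s

Δv equals the area under the a-t graph; then v = v₀ + Δv.
0–3 s: ½(-11 + 0)(3) = -16.5 cm/s
3–7 s: ½(0 + -9)(4) = -18 cm/s
7–8 s: ½(-9 + 0)(1) = -4.5 cm/s
8–9 s: ½(0 + 7)(1) = 3.5 cm/s
9–13 s: ½(7 + 10)(4) = 34 cm/s
Δv = -1.5 cm/s, so v(13) = 10 + (-1.5) = 8.5 cm/s.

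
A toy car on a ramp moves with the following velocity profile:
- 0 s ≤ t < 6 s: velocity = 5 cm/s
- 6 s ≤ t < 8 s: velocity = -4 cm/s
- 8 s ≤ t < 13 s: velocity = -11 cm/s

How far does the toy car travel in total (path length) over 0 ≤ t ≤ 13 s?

Distance (not displacement) is the total path length: add the absolute areas under v-t.
0–6 s: |5| × 6 = 30 cm
6–8 s: |-4| × 2 = 8 cm
8–13 s: |-11| × 5 = 55 cm
Total distance = 93 cm

93 cm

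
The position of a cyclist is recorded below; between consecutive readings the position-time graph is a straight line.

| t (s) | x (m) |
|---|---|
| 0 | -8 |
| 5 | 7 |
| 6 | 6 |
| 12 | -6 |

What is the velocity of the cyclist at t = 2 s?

Velocity is the slope of the x-t graph on 0–5 s: (7 − -8)/(5 − 0) = 3 m/s.

3 m/s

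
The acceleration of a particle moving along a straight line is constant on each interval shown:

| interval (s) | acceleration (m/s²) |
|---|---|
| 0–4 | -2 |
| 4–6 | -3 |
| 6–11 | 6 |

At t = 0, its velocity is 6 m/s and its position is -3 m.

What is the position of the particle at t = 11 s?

30 m

On each constant-a segment, Δv = aΔt and Δx = v₀Δt + ½aΔt²; chain segment to segment.
0–4 s: v starts 6 m/s; Δx = 6·4 + ½·-2·4² = 8 m; v ends -2 m/s.
4–6 s: v starts -2 m/s; Δx = -2·2 + ½·-3·2² = -10 m; v ends -8 m/s.
6–11 s: v starts -8 m/s; Δx = -8·5 + ½·6·5² = 35 m; v ends 22 m/s.
x(11) = -3 + Σ Δx = 30 m.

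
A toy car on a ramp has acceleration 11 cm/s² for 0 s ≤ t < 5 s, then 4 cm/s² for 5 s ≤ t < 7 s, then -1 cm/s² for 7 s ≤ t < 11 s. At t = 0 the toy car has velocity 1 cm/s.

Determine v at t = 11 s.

60 cm/s

Δv equals the area under the a-t graph; then v = v₀ + Δv.
0–5 s: 11 × 5 = 55 cm/s
5–7 s: 4 × 2 = 8 cm/s
7–11 s: -1 × 4 = -4 cm/s
Δv = 59 cm/s, so v(11) = 1 + (59) = 60 cm/s.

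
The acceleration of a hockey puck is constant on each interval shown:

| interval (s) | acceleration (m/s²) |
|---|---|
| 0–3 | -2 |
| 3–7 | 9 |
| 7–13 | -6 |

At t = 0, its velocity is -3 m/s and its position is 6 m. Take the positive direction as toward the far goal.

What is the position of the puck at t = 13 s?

On each constant-a segment, Δv = aΔt and Δx = v₀Δt + ½aΔt²; chain segment to segment.
0–3 s: v starts -3 m/s; Δx = -3·3 + ½·-2·3² = -18 m; v ends -9 m/s.
3–7 s: v starts -9 m/s; Δx = -9·4 + ½·9·4² = 36 m; v ends 27 m/s.
7–13 s: v starts 27 m/s; Δx = 27·6 + ½·-6·6² = 54 m; v ends -9 m/s.
x(13) = 6 + Σ Δx = 78 m.

78 m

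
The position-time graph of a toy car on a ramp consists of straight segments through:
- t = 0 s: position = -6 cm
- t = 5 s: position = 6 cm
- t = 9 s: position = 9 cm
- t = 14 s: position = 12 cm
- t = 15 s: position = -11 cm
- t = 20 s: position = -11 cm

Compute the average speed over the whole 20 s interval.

Average speed = (total path length)/(elapsed time); on a piecewise-linear x-t graph the path length is Σ|Δx|.
0–5 s: |Δx| = |6 − -6| = 12 cm
5–9 s: |Δx| = |9 − 6| = 3 cm
9–14 s: |Δx| = |12 − 9| = 3 cm
14–15 s: |Δx| = |-11 − 12| = 23 cm
15–20 s: |Δx| = |-11 − -11| = 0 cm
Total path = 41 cm; average speed = 41/20 = 2.05 cm/s.

2.05 cm/s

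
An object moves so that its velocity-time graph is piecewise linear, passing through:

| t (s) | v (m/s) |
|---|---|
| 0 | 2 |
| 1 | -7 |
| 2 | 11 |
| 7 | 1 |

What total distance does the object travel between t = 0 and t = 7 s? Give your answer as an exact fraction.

Total distance travelled is ∫|v| dt — sum the magnitudes of each area piece.
0–1 s: v = 0 at t = 2/9 s; triangle areas 2/9 + 49/18 = 53/18 m
1–2 s: v = 0 at t = 25/18 s; triangle areas 49/36 + 121/36 = 85/18 m
2–7 s: |½(11 + 1)(5)| = 30 m
Total distance = 113/3 m

113/3 m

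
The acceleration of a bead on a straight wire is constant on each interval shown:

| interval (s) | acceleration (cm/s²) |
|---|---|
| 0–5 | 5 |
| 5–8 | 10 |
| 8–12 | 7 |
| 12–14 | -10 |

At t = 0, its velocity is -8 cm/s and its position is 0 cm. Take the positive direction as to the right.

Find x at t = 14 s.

492.5 cm

On each constant-a segment, Δv = aΔt and Δx = v₀Δt + ½aΔt²; chain segment to segment.
0–5 s: v starts -8 cm/s; Δx = -8·5 + ½·5·5² = 22.5 cm; v ends 17 cm/s.
5–8 s: v starts 17 cm/s; Δx = 17·3 + ½·10·3² = 96 cm; v ends 47 cm/s.
8–12 s: v starts 47 cm/s; Δx = 47·4 + ½·7·4² = 244 cm; v ends 75 cm/s.
12–14 s: v starts 75 cm/s; Δx = 75·2 + ½·-10·2² = 130 cm; v ends 55 cm/s.
x(14) = 0 + Σ Δx = 492.5 cm.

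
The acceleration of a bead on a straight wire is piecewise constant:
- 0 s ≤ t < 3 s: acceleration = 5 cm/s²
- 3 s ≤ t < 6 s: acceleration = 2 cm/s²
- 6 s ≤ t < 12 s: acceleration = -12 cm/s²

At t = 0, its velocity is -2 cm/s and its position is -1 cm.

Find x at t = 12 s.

On each constant-a segment, Δv = aΔt and Δx = v₀Δt + ½aΔt²; chain segment to segment.
0–3 s: v starts -2 cm/s; Δx = -2·3 + ½·5·3² = 16.5 cm; v ends 13 cm/s.
3–6 s: v starts 13 cm/s; Δx = 13·3 + ½·2·3² = 48 cm; v ends 19 cm/s.
6–12 s: v starts 19 cm/s; Δx = 19·6 + ½·-12·6² = -102 cm; v ends -53 cm/s.
x(12) = -1 + Σ Δx = -38.5 cm.

-38.5 cm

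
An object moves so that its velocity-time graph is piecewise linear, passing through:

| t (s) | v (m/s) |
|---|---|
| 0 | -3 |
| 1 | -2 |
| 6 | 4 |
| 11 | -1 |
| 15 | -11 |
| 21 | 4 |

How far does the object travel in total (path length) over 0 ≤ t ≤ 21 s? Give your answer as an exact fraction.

1061/15 m

Total distance travelled is ∫|v| dt — sum the magnitudes of each area piece.
0–1 s: |½(-3 + -2)(1)| = 2.5 m
1–6 s: v = 0 at t = 8/3 s; triangle areas 5/3 + 20/3 = 25/3 m
6–11 s: v = 0 at t = 10 s; triangle areas 8 + 0.5 = 8.5 m
11–15 s: |½(-1 + -11)(4)| = 24 m
15–21 s: v = 0 at t = 19.4 s; triangle areas 24.2 + 3.2 = 27.4 m
Total distance = 1061/15 m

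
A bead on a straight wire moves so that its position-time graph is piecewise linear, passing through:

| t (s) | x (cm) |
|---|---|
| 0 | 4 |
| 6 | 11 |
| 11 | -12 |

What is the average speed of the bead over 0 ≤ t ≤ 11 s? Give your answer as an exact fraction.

30/11 cm/s

Average speed = (total path length)/(elapsed time); on a piecewise-linear x-t graph the path length is Σ|Δx|.
0–6 s: |Δx| = |11 − 4| = 7 cm
6–11 s: |Δx| = |-12 − 11| = 23 cm
Total path = 30 cm; average speed = 30/11 = 30/11 cm/s.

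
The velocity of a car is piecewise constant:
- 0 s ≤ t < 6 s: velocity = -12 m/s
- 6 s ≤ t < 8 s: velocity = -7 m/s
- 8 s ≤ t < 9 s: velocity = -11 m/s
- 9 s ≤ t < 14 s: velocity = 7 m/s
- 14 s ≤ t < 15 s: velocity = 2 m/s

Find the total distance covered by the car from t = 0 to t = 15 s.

134 m

Total distance travelled is ∫|v| dt — sum the magnitudes of each area piece.
0–6 s: |-12| × 6 = 72 m
6–8 s: |-7| × 2 = 14 m
8–9 s: |-11| × 1 = 11 m
9–14 s: |7| × 5 = 35 m
14–15 s: |2| × 1 = 2 m
Total distance = 134 m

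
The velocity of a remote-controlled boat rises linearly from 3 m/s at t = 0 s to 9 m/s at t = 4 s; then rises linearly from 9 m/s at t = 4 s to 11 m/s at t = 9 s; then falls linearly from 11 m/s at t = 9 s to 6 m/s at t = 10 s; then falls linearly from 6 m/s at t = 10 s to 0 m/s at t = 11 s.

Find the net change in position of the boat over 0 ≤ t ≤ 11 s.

Displacement is the signed area under the v-t curve.
0–4 s: ½(3 + 9)(4) = 24 m
4–9 s: ½(9 + 11)(5) = 50 m
9–10 s: ½(11 + 6)(1) = 8.5 m
10–11 s: ½(6 + 0)(1) = 3 m
Net displacement = 85.5 m

85.5 m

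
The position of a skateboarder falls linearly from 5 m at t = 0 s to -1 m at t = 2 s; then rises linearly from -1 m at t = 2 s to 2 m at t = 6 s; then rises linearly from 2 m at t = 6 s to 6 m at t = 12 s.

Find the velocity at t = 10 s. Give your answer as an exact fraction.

2/3 m/s

Velocity is the slope of the x-t graph on 6–12 s: (6 − 2)/(12 − 6) = 2/3 m/s.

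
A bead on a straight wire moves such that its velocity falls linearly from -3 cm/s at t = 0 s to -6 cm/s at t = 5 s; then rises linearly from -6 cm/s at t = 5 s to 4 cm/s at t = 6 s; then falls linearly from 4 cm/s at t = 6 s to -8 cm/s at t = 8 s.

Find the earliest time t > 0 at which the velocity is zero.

t = 5.6 s

v changes sign on 5–6 s (from -6 to 4); the graph is linear there, so v = 0 at t = 5 + (6)·(6 − 5)/(4 − -6) = 5.6 s.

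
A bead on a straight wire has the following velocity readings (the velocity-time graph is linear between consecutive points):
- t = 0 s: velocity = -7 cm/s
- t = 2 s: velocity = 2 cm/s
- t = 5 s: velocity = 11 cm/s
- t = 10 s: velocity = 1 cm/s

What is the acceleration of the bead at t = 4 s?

3 cm/s²

Acceleration is the slope of the v-t graph on 2–5 s: (11 − 2)/(5 − 2) = 3 cm/s².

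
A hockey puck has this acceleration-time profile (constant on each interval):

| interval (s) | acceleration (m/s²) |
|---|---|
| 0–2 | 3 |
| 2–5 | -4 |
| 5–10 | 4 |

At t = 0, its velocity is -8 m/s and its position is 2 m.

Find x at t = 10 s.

-52 m

On each constant-a segment, Δv = aΔt and Δx = v₀Δt + ½aΔt²; chain segment to segment.
0–2 s: v starts -8 m/s; Δx = -8·2 + ½·3·2² = -10 m; v ends -2 m/s.
2–5 s: v starts -2 m/s; Δx = -2·3 + ½·-4·3² = -24 m; v ends -14 m/s.
5–10 s: v starts -14 m/s; Δx = -14·5 + ½·4·5² = -20 m; v ends 6 m/s.
x(10) = 2 + Σ Δx = -52 m.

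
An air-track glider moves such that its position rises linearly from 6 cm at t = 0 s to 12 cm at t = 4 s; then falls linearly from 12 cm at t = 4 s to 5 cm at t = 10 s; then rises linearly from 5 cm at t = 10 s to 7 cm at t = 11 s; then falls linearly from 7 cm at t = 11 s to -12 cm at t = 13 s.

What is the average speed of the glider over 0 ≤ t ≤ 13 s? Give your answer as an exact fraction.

34/13 cm/s

Average speed = (total path length)/(elapsed time); on a piecewise-linear x-t graph the path length is Σ|Δx|.
0–4 s: |Δx| = |12 − 6| = 6 cm
4–10 s: |Δx| = |5 − 12| = 7 cm
10–11 s: |Δx| = |7 − 5| = 2 cm
11–13 s: |Δx| = |-12 − 7| = 19 cm
Total path = 34 cm; average speed = 34/13 = 34/13 cm/s.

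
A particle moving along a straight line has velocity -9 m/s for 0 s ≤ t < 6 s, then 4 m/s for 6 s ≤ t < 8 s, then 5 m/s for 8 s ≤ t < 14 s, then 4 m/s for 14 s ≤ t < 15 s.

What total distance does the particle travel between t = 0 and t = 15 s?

Distance (not displacement) is the total path length: add the absolute areas under v-t.
0–6 s: |-9| × 6 = 54 m
6–8 s: |4| × 2 = 8 m
8–14 s: |5| × 6 = 30 m
14–15 s: |4| × 1 = 4 m
Total distance = 96 m

96 m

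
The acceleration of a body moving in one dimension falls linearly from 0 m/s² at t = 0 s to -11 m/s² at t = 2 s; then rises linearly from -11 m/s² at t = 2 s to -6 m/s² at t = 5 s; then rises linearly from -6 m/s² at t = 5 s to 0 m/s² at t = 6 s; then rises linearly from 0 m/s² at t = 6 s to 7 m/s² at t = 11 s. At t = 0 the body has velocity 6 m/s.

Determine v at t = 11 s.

Δv equals the area under the a-t graph; then v = v₀ + Δv.
0–2 s: ½(0 + -11)(2) = -11 m/s
2–5 s: ½(-11 + -6)(3) = -25.5 m/s
5–6 s: ½(-6 + 0)(1) = -3 m/s
6–11 s: ½(0 + 7)(5) = 17.5 m/s
Δv = -22 m/s, so v(11) = 6 + (-22) = -16 m/s.

-16 m/s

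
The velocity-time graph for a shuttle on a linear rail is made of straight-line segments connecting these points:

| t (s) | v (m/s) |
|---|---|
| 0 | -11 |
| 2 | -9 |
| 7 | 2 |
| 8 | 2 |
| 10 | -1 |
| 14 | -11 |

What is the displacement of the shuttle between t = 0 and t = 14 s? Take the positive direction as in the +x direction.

-58.5 m

Displacement is the signed area under the v-t curve.
0–2 s: ½(-11 + -9)(2) = -20 m
2–7 s: ½(-9 + 2)(5) = -17.5 m
7–8 s: 2 × 1 = 2 m
8–10 s: ½(2 + -1)(2) = 1 m
10–14 s: ½(-1 + -11)(4) = -24 m
Net displacement = -58.5 m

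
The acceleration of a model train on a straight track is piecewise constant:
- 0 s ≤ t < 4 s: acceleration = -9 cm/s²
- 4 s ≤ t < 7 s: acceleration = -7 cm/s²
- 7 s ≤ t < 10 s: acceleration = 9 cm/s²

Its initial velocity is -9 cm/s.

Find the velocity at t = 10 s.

Δv equals the area under the a-t graph; then v = v₀ + Δv.
0–4 s: -9 × 4 = -36 cm/s
4–7 s: -7 × 3 = -21 cm/s
7–10 s: 9 × 3 = 27 cm/s
Δv = -30 cm/s, so v(10) = -9 + (-30) = -39 cm/s.

-39 cm/s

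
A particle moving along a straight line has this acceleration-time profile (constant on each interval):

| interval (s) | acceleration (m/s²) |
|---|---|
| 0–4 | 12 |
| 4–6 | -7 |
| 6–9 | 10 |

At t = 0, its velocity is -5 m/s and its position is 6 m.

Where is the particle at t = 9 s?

On each constant-a segment, Δv = aΔt and Δx = v₀Δt + ½aΔt²; chain segment to segment.
0–4 s: v starts -5 m/s; Δx = -5·4 + ½·12·4² = 76 m; v ends 43 m/s.
4–6 s: v starts 43 m/s; Δx = 43·2 + ½·-7·2² = 72 m; v ends 29 m/s.
6–9 s: v starts 29 m/s; Δx = 29·3 + ½·10·3² = 132 m; v ends 59 m/s.
x(9) = 6 + Σ Δx = 286 m.

286 m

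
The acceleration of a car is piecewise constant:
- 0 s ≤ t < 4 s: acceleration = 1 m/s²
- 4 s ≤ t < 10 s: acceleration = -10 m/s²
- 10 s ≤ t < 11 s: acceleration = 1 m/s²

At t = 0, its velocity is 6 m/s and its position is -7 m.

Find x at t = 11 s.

On each constant-a segment, Δv = aΔt and Δx = v₀Δt + ½aΔt²; chain segment to segment.
0–4 s: v starts 6 m/s; Δx = 6·4 + ½·1·4² = 32 m; v ends 10 m/s.
4–10 s: v starts 10 m/s; Δx = 10·6 + ½·-10·6² = -120 m; v ends -50 m/s.
10–11 s: v starts -50 m/s; Δx = -50·1 + ½·1·1² = -49.5 m; v ends -49 m/s.
x(11) = -7 + Σ Δx = -144.5 m.

-144.5 m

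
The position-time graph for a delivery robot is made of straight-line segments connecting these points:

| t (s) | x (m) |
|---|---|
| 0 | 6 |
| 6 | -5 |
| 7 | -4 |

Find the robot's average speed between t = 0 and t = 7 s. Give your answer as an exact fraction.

12/7 m/s

Average speed = (total path length)/(elapsed time); on a piecewise-linear x-t graph the path length is Σ|Δx|.
0–6 s: |Δx| = |-5 − 6| = 11 m
6–7 s: |Δx| = |-4 − -5| = 1 m
Total path = 12 m; average speed = 12/7 = 12/7 m/s.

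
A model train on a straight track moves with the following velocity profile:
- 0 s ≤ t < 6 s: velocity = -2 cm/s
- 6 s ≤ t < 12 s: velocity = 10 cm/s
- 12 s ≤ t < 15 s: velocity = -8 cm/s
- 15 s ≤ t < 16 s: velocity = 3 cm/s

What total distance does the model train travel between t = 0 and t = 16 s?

Distance (not displacement) is the total path length: add the absolute areas under v-t.
0–6 s: |-2| × 6 = 12 cm
6–12 s: |10| × 6 = 60 cm
12–15 s: |-8| × 3 = 24 cm
15–16 s: |3| × 1 = 3 cm
Total distance = 99 cm

99 cm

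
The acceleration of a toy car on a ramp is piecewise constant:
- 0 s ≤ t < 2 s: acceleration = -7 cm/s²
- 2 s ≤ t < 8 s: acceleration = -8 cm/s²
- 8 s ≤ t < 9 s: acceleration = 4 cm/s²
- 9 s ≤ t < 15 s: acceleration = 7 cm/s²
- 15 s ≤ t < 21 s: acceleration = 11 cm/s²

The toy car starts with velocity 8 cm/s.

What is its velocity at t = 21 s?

58 cm/s

Δv equals the area under the a-t graph; then v = v₀ + Δv.
0–2 s: -7 × 2 = -14 cm/s
2–8 s: -8 × 6 = -48 cm/s
8–9 s: 4 × 1 = 4 cm/s
9–15 s: 7 × 6 = 42 cm/s
15–21 s: 11 × 6 = 66 cm/s
Δv = 50 cm/s, so v(21) = 8 + (50) = 58 cm/s.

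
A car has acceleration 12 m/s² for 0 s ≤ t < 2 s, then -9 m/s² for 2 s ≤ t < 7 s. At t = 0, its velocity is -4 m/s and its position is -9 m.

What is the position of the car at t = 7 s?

On each constant-a segment, Δv = aΔt and Δx = v₀Δt + ½aΔt²; chain segment to segment.
0–2 s: v starts -4 m/s; Δx = -4·2 + ½·12·2² = 16 m; v ends 20 m/s.
2–7 s: v starts 20 m/s; Δx = 20·5 + ½·-9·5² = -12.5 m; v ends -25 m/s.
x(7) = -9 + Σ Δx = -5.5 m.

-5.5 m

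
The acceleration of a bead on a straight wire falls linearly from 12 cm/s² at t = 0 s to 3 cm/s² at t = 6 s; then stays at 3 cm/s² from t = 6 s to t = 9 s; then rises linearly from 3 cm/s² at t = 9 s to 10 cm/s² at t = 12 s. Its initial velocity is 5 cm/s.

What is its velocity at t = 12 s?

78.5 cm/s

Δv equals the area under the a-t graph; then v = v₀ + Δv.
0–6 s: ½(12 + 3)(6) = 45 cm/s
6–9 s: 3 × 3 = 9 cm/s
9–12 s: ½(3 + 10)(3) = 19.5 cm/s
Δv = 73.5 cm/s, so v(12) = 5 + (73.5) = 78.5 cm/s.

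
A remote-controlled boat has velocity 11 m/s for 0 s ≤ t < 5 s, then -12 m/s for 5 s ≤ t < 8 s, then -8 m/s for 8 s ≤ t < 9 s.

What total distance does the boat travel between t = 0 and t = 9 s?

99 m

Total distance travelled is ∫|v| dt — sum the magnitudes of each area piece.
0–5 s: |11| × 5 = 55 m
5–8 s: |-12| × 3 = 36 m
8–9 s: |-8| × 1 = 8 m
Total distance = 99 m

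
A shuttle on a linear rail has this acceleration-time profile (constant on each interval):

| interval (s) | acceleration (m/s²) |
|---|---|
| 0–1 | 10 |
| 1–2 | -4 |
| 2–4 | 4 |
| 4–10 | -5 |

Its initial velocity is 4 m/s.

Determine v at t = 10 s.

Δv equals the area under the a-t graph; then v = v₀ + Δv.
0–1 s: 10 × 1 = 10 m/s
1–2 s: -4 × 1 = -4 m/s
2–4 s: 4 × 2 = 8 m/s
4–10 s: -5 × 6 = -30 m/s
Δv = -16 m/s, so v(10) = 4 + (-16) = -12 m/s.

-12 m/s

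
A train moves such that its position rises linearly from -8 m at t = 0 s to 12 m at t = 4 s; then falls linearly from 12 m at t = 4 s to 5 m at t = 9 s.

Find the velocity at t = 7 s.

-1.4 m/s

Velocity is the slope of the x-t graph on 4–9 s: (5 − 12)/(9 − 4) = -1.4 m/s.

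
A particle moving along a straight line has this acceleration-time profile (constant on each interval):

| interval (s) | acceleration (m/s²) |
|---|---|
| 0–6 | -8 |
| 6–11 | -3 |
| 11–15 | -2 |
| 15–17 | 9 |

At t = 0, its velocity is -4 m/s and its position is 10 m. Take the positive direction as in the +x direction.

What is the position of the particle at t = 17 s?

-871.5 m

On each constant-a segment, Δv = aΔt and Δx = v₀Δt + ½aΔt²; chain segment to segment.
0–6 s: v starts -4 m/s; Δx = -4·6 + ½·-8·6² = -168 m; v ends -52 m/s.
6–11 s: v starts -52 m/s; Δx = -52·5 + ½·-3·5² = -297.5 m; v ends -67 m/s.
11–15 s: v starts -67 m/s; Δx = -67·4 + ½·-2·4² = -284 m; v ends -75 m/s.
15–17 s: v starts -75 m/s; Δx = -75·2 + ½·9·2² = -132 m; v ends -57 m/s.
x(17) = 10 + Σ Δx = -871.5 m.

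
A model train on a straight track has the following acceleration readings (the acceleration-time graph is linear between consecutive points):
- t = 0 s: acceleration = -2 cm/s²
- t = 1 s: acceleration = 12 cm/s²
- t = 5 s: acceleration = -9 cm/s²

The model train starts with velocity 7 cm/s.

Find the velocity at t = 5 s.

18 cm/s

Δv equals the area under the a-t graph; then v = v₀ + Δv.
0–1 s: ½(-2 + 12)(1) = 5 cm/s
1–5 s: ½(12 + -9)(4) = 6 cm/s
Δv = 11 cm/s, so v(5) = 7 + (11) = 18 cm/s.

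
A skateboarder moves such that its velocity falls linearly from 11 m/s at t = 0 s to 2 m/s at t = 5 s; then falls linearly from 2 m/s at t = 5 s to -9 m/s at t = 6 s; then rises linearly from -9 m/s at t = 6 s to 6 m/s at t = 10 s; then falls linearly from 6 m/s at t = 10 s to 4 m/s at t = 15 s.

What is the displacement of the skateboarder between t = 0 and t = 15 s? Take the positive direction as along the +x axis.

Displacement is the signed area under the v-t curve.
0–5 s: ½(11 + 2)(5) = 32.5 m
5–6 s: ½(2 + -9)(1) = -3.5 m
6–10 s: ½(-9 + 6)(4) = -6 m
10–15 s: ½(6 + 4)(5) = 25 m
Net displacement = 48 m

48 m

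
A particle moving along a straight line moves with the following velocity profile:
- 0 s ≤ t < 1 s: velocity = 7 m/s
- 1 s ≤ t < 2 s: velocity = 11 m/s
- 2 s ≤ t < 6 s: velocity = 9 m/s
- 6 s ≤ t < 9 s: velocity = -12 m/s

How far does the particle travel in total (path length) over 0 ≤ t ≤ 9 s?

90 m

Total distance travelled is ∫|v| dt — sum the magnitudes of each area piece.
0–1 s: |7| × 1 = 7 m
1–2 s: |11| × 1 = 11 m
2–6 s: |9| × 4 = 36 m
6–9 s: |-12| × 3 = 36 m
Total distance = 90 m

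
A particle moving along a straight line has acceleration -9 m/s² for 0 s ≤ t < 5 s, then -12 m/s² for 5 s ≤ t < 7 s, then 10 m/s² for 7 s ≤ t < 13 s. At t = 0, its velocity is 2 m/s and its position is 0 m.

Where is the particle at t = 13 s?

On each constant-a segment, Δv = aΔt and Δx = v₀Δt + ½aΔt²; chain segment to segment.
0–5 s: v starts 2 m/s; Δx = 2·5 + ½·-9·5² = -102.5 m; v ends -43 m/s.
5–7 s: v starts -43 m/s; Δx = -43·2 + ½·-12·2² = -110 m; v ends -67 m/s.
7–13 s: v starts -67 m/s; Δx = -67·6 + ½·10·6² = -222 m; v ends -7 m/s.
x(13) = 0 + Σ Δx = -434.5 m.

-434.5 m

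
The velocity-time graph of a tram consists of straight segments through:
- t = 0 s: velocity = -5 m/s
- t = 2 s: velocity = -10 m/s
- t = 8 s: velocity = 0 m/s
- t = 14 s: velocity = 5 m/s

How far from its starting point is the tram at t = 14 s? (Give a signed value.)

-30 m

Displacement is the signed area under the v-t curve.
0–2 s: ½(-5 + -10)(2) = -15 m
2–8 s: ½(-10 + 0)(6) = -30 m
8–14 s: ½(0 + 5)(6) = 15 m
Net displacement = -30 m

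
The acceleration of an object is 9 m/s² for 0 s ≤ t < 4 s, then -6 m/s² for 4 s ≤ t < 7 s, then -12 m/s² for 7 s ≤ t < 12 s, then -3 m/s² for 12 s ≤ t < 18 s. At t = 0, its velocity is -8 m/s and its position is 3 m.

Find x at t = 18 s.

-354 m

On each constant-a segment, Δv = aΔt and Δx = v₀Δt + ½aΔt²; chain segment to segment.
0–4 s: v starts -8 m/s; Δx = -8·4 + ½·9·4² = 40 m; v ends 28 m/s.
4–7 s: v starts 28 m/s; Δx = 28·3 + ½·-6·3² = 57 m; v ends 10 m/s.
7–12 s: v starts 10 m/s; Δx = 10·5 + ½·-12·5² = -100 m; v ends -50 m/s.
12–18 s: v starts -50 m/s; Δx = -50·6 + ½·-3·6² = -354 m; v ends -68 m/s.
x(18) = 3 + Σ Δx = -354 m.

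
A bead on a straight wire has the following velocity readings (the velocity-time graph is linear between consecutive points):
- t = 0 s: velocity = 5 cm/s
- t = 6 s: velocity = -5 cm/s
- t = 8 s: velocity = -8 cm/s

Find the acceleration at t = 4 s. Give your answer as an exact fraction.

Acceleration is the slope of the v-t graph on 0–6 s: (-5 − 5)/(6 − 0) = -5/3 cm/s².

-5/3 cm/s²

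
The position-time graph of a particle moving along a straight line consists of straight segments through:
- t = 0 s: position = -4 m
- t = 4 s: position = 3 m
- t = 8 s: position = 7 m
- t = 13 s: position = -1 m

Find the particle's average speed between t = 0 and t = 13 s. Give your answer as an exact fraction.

19/13 m/s

Average speed = (total path length)/(elapsed time); on a piecewise-linear x-t graph the path length is Σ|Δx|.
0–4 s: |Δx| = |3 − -4| = 7 m
4–8 s: |Δx| = |7 − 3| = 4 m
8–13 s: |Δx| = |-1 − 7| = 8 m
Total path = 19 m; average speed = 19/13 = 19/13 m/s.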